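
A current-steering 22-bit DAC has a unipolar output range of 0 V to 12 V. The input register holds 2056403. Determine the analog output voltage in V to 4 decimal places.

LSB = 12 V / 2^22 = 2.86 µV.
V_out = 0 + 2056403 × 2.86102e-06 V = 5.88342 V.

5.8834 V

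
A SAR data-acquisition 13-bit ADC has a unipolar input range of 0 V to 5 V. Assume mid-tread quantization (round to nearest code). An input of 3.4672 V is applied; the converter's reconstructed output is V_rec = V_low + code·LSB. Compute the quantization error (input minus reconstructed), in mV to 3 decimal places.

-0.207 mV

One LSB is 5 V / 8192 = 0.610 mV.
(V_in − V_low)/LSB = (3.4672 − 0)/0.000610352 = 5680.6605 → code 5681 (round).
Reconstructed: 3.4674072 V.
Error = 3.4672 − 3.4674072 = -0.000207227 V = -0.207 mV.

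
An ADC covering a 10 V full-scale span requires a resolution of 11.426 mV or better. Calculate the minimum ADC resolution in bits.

10 bits

Number of steps required ≥ 10 V / 11.426 mV = 875.20.
Need 2^N ≥ 875.20; 2^9 = 512, 2^10 = 1024.
Minimum N = 10.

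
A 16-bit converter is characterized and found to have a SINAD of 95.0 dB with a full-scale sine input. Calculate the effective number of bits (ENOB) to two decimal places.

15.49 bits

ENOB = (SINAD − 1.76) / 6.02 = (95.0 − 1.76)/6.02 = 15.488.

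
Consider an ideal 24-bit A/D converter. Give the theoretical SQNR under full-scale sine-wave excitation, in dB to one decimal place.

146.2 dB

SNR ≈ 6.02·N + 1.76 dB = 6.02·24 + 1.76 = 146.24 dB.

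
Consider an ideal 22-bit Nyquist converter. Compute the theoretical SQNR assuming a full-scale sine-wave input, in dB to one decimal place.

SNR ≈ 6.02·N + 1.76 dB = 6.02·22 + 1.76 = 134.20 dB.

134.2 dB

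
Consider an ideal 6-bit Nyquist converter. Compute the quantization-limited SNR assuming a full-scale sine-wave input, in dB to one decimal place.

SNR ≈ 6.02·N + 1.76 dB = 6.02·6 + 1.76 = 37.88 dB.

37.9 dB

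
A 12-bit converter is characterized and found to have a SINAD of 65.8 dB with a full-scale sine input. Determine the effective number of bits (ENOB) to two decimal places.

ENOB = (SINAD − 1.76) / 6.02 = (65.8 − 1.76)/6.02 = 10.638.

10.64 bits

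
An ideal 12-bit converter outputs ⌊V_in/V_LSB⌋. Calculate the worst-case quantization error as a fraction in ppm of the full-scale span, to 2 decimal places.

Truncating → worst-case error = 1 LSB = V_FS/2^12, so 1e+06/4096 = 244.141 ppm of full scale.

244.14 ppm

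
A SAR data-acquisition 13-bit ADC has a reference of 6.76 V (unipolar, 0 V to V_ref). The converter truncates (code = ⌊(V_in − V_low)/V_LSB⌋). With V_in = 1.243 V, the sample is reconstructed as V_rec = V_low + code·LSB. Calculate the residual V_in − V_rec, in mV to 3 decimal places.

Step size: 6.76 V ÷ 2^13 = 0.825 mV.
(V_in − V_low)/LSB = (1.243 − 0)/0.000825195 = 1506.3101 → code 1506 (floor).
Code 1506 maps back to 0 + 1506×0.000825195 V = 1.2427441 V.
Difference: 0.000255859 V → 0.256 mV.

0.256 mV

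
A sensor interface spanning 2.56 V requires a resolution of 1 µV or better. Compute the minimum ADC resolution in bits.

22 bits

Number of steps required ≥ 2.56 V / 1 µV = 2560000.00.
Need 2^N ≥ 2560000.00; 2^21 = 2097152, 2^22 = 4194304.
Minimum N = 22.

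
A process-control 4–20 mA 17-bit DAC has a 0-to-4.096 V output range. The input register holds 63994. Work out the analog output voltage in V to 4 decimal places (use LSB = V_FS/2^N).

1.9998 V

LSB = 4.096 V / 2^17 = 31.25 µV.
V_out = 0 + 63994 × 3.125e-05 V = 1.99981 V.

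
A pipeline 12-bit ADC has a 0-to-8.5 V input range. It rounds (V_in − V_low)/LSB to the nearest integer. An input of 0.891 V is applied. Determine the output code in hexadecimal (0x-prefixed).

code 0x1AD (decimal 429)

With 4096 levels over 8.5 V, one step is 2.075 mV.
Input sits at 429.357 steps above V_low.
round(429.357) = 429.
In hexadecimal (0x-prefixed): 0x1AD.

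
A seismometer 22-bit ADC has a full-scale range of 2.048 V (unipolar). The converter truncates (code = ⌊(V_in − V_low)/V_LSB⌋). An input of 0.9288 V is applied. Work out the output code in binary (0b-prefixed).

code 0b111010000011001100110 (decimal 1902182)

With 4194304 levels over 2.048 V, one step is 0.49 µV.
(V_in − V_low)/LSB = (0.9288 − 0) / 4.88281e-07 = 1902182.400.
So the output code is 1902182.
In binary (0b-prefixed): 0b111010000011001100110.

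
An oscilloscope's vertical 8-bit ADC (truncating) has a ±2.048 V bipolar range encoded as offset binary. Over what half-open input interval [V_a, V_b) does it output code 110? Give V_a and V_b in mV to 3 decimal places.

LSB = 4.096/2^8 = 16.000 mV.
V_a = V_low + 110·LSB = -0.288 V; V_b = V_low + 111·LSB = -0.272 V.

[-288.000 mV, -272.000 mV)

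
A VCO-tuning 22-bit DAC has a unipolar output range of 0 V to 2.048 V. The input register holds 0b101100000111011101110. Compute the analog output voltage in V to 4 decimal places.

0.7059 V

LSB = 2.048 V / 2^22 = 0.49 µV.
Code 0b101100000111011101110 = 1445614 decimal.
V_out = 0 + 1445614 × 4.88281e-07 V = 0.705866 V.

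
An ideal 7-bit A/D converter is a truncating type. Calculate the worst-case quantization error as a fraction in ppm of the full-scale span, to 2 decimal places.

Truncating → worst-case error = 1 LSB = V_FS/2^7, so 1e+06/128 = 7812.5 ppm of full scale.

7812.50 ppm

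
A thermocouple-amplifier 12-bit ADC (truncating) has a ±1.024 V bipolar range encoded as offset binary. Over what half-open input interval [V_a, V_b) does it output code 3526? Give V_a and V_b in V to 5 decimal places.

LSB = 2.048/2^12 = 0.500 mV.
V_a = V_low + 3526·LSB = 0.739 V; V_b = V_low + 3527·LSB = 0.7395 V.

[0.73900 V, 0.73950 V)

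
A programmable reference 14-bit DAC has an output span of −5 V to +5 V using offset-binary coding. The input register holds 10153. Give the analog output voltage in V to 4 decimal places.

1.1969 V

LSB = 10 V / 2^14 = 0.610 mV.
V_out = (−5) + 10153 × 0.000610352 V = 1.1969 V.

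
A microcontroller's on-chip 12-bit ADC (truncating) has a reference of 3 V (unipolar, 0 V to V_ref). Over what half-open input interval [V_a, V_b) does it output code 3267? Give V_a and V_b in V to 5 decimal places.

[2.39282 V, 2.39355 V)

LSB = 3/2^12 = 0.732 mV.
V_a = V_low + 3267·LSB = 2.39282 V; V_b = V_low + 3268·LSB = 2.39355 V.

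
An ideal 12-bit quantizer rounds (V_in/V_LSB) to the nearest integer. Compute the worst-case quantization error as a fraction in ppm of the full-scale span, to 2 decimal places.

Rounding → worst-case error = ½ LSB = V_FS/2^13, so 1e+06/8192 = 122.07 ppm of full scale.

122.07 ppm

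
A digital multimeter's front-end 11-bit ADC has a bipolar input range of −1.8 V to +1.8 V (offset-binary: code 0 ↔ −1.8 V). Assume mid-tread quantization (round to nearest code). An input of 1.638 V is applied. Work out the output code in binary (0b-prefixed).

With 2048 levels over 3.6 V, one step is 1.758 mV.
Input sits at 1955.840 steps above V_low.
Round → code 1956.
In binary (0b-prefixed): 0b11110100100.

code 0b11110100100 (decimal 1956)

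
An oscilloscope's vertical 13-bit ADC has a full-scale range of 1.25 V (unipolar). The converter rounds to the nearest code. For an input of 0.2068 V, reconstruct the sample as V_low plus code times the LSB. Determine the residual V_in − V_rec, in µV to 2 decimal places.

43.41 µV

One LSB is 1.25 V / 8192 = 152.59 µV.
(0.2068 − 0)/0.000152588 = 1355.2845; round gives code 1355.
Reconstructed: 0.20675659 V.
V_in − V_rec = 4.34082e-05 V = 43.41 µV.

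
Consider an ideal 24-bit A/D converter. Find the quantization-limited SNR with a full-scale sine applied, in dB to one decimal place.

SNR ≈ 6.02·N + 1.76 dB = 6.02·24 + 1.76 = 146.24 dB.

146.2 dB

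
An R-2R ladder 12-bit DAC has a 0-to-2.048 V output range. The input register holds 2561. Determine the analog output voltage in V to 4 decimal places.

LSB = 2.048 V / 2^12 = 0.500 mV.
V_out = 0 + 2561 × 0.0005 V = 1.2805 V.

1.2805 V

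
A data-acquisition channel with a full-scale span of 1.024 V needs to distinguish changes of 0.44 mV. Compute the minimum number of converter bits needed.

12 bits

Number of steps required ≥ 1.024 V / 0.44 mV = 2327.27.
Need 2^N ≥ 2327.27; 2^11 = 2048, 2^12 = 4096.
Minimum N = 12.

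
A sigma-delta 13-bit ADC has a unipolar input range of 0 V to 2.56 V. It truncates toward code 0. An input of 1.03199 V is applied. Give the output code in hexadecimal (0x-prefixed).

LSB = 2.56 V / 8192 = 312.50 µV.
Input sits at 3302.368 steps above V_low.
So the output code is 3302.
In hexadecimal (0x-prefixed): 0xCE6.

code 0xCE6 (decimal 3302)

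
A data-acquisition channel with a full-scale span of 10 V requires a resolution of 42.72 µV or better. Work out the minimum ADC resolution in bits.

18 bits

Number of steps required ≥ 10 V / 42.72 µV = 234082.40.
Need 2^N ≥ 234082.40; 2^17 = 131072, 2^18 = 262144.
Minimum N = 18.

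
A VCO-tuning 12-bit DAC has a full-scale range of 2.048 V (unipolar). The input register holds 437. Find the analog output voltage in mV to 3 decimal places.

218.500 mV

LSB = 2.048 V / 2^12 = 0.500 mV.
V_out = 0 + 437 × 0.0005 V = 0.2185 V.
= 218.500 mV.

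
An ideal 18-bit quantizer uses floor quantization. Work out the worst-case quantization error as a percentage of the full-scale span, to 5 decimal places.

0.00038 %

Truncating → worst-case error = 1 LSB = V_FS/2^18, so 100/262144 = 0.00038147 % of full scale.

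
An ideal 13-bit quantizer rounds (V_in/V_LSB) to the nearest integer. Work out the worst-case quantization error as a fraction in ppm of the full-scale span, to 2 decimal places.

Rounding → worst-case error = ½ LSB = V_FS/2^14, so 1e+06/16384 = 61.0352 ppm of full scale.

61.04 ppm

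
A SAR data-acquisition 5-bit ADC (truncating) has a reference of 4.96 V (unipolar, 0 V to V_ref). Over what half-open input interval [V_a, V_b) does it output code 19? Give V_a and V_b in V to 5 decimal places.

[2.94500 V, 3.10000 V)

LSB = 4.96/2^5 = 155.000 mV.
V_a = V_low + 19·LSB = 2.945 V; V_b = V_low + 20·LSB = 3.1 V.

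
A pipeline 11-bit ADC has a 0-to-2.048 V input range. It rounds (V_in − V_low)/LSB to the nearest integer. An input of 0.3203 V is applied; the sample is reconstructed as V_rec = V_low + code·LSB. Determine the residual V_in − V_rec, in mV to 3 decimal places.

Step size: 2.048 V ÷ 2^11 = 1.000 mV.
(V_in − V_low)/LSB = (0.3203 − 0)/0.001 = 320.3000 → code 320 (round).
Reconstructed: 0.32 V.
Difference: 0.0003 V → 0.300 mV.

0.300 mV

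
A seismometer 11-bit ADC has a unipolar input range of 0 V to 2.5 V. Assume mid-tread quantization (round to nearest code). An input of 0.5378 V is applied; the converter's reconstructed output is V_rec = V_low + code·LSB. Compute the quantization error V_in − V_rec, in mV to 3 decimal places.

LSB = 2.5/2^11 = 1.221 mV.
(V_in − V_low)/LSB = (0.5378 − 0)/0.0012207 = 440.5658 → code 441 (round).
Code 441 maps back to 0 + 441×0.0012207 V = 0.53833008 V.
Error = 0.5378 − 0.53833008 = -0.000530078 V = -0.530 mV.

-0.530 mV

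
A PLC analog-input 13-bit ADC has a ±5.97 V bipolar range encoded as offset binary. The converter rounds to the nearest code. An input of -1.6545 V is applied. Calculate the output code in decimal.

Full-scale span = 11.94 V; LSB = 11.94/2^13 = 1.458 mV.
(-1.6545 − (−5.97)) / 0.00145752 = 2960.852 LSBs.
round(2960.852) = 2961.

code 2961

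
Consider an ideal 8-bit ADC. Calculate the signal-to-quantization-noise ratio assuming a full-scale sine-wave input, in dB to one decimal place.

SNR ≈ 6.02·N + 1.76 dB = 6.02·8 + 1.76 = 49.92 dB.

49.9 dB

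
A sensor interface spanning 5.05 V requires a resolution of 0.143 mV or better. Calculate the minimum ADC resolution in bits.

Number of steps required ≥ 5.05 V / 0.143 mV = 35314.69.
Need 2^N ≥ 35314.69; 2^15 = 32768, 2^16 = 65536.
Minimum N = 16.

16 bits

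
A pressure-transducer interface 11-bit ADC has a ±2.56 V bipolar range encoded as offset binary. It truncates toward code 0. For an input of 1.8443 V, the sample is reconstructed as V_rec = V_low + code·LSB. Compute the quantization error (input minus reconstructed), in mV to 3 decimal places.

Step size: 5.12 V ÷ 2^11 = 2.500 mV.
(1.8443 − (−2.56))/0.0025 = 1761.7200; ⌊·⌋ gives code 1761.
Reconstructed: 1.8425 V.
Error = 1.8443 − 1.8425 = 0.0018 V = 1.800 mV.

1.800 mV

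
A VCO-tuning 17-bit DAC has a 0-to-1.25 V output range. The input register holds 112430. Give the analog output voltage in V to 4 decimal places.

1.0722 V

LSB = 1.25 V / 2^17 = 9.54 µV.
V_out = 0 + 112430 × 9.53674e-06 V = 1.07222 V.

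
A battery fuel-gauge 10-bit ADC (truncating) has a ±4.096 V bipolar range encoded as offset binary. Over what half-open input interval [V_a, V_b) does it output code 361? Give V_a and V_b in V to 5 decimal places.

[-1.20800 V, -1.20000 V)

LSB = 8.192/2^10 = 8.000 mV.
V_a = V_low + 361·LSB = -1.208 V; V_b = V_low + 362·LSB = -1.2 V.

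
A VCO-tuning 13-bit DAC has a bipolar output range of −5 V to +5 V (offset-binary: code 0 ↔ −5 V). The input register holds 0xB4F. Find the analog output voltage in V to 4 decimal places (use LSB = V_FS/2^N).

-1.4661 V

LSB = 10 V / 2^13 = 1.221 mV.
Code 0xB4F = 2895 decimal.
V_out = (−5) + 2895 × 0.0012207 V = -1.46606 V.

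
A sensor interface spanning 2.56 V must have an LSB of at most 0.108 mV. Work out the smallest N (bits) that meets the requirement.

15 bits

Number of steps required ≥ 2.56 V / 0.108 mV = 23703.70.
Need 2^N ≥ 23703.70; 2^14 = 16384, 2^15 = 32768.
Minimum N = 15.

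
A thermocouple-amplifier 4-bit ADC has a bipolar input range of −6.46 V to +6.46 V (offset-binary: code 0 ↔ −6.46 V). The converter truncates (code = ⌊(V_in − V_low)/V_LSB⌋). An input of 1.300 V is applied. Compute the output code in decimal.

Full-scale span = 12.92 V; LSB = 12.92/2^4 = 0.8075 V.
(V_in − V_low)/LSB = (1.300 − (−6.46)) / 0.8075 = 9.610.
Floor → code 9.

code 9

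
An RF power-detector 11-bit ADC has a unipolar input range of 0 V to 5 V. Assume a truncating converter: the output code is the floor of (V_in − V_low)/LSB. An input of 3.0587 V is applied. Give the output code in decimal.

LSB = 5 V / 2048 = 2.441 mV.
(V_in − V_low)/LSB = (3.0587 − 0) / 0.00244141 = 1252.844.
So the output code is 1252.

code 1252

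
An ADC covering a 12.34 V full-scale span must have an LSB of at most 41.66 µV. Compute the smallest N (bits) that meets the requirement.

Number of steps required ≥ 12.34 V / 41.66 µV = 296207.39.
Need 2^N ≥ 296207.39; 2^18 = 262144, 2^19 = 524288.
Minimum N = 19.

19 bits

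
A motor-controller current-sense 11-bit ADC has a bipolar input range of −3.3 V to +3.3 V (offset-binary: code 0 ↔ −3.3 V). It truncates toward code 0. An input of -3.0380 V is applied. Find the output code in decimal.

With 2048 levels over 6.6 V, one step is 3.223 mV.
(V_in − V_low)/LSB = (-3.0380 − (−3.3)) / 0.00322266 = 81.299.
Floor → code 81.

code 81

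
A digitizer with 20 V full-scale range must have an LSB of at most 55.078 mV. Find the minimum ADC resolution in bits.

9 bits

Number of steps required ≥ 20 V / 55.078 mV = 363.12.
Need 2^N ≥ 363.12; 2^8 = 256, 2^9 = 512.
Minimum N = 9.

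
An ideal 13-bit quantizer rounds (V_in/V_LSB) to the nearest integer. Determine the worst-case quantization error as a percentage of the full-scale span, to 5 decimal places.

0.00610 %

Rounding → worst-case error = ½ LSB = V_FS/2^14, so 100/16384 = 0.00610352 % of full scale.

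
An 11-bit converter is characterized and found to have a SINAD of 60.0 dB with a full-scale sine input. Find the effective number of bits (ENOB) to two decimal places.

ENOB = (SINAD − 1.76) / 6.02 = (60.0 − 1.76)/6.02 = 9.674.

9.67 bits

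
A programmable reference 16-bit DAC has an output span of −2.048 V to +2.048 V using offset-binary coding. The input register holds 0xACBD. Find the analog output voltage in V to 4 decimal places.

LSB = 4.096 V / 2^16 = 62.50 µV.
Code 0xACBD = 44221 decimal.
V_out = (−2.048) + 44221 × 6.25e-05 V = 0.715812 V.

0.7158 V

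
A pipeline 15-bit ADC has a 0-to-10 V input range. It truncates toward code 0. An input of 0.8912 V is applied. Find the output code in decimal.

With 32768 levels over 10 V, one step is 305.18 µV.
(V_in − V_low)/LSB = (0.8912 − 0) / 0.000305176 = 2920.284.
Floor → code 2920.

code 2920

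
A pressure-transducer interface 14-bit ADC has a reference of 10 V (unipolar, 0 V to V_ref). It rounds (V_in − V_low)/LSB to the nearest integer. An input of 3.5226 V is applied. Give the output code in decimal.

code 5771

Full-scale span = 10 V; LSB = 10/2^14 = 0.610 mV.
(3.5226 − 0) / 0.000610352 = 5771.428 LSBs.
round(5771.428) = 5771.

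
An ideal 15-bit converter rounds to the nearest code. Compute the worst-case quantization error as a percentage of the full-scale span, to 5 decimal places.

Rounding → worst-case error = ½ LSB = V_FS/2^16, so 100/65536 = 0.00152588 % of full scale.

0.00153 %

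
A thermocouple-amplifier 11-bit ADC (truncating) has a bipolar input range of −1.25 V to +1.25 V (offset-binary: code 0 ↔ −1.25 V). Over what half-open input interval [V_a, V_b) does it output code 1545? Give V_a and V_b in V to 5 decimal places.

[0.63599 V, 0.63721 V)

LSB = 2.5/2^11 = 1.221 mV.
V_a = V_low + 1545·LSB = 0.635986 V; V_b = V_low + 1546·LSB = 0.637207 V.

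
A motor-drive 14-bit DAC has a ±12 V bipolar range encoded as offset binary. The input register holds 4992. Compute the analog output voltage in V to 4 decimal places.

-4.6875 V

LSB = 24 V / 2^14 = 1.465 mV.
V_out = (−12) + 4992 × 0.00146484 V = -4.6875 V.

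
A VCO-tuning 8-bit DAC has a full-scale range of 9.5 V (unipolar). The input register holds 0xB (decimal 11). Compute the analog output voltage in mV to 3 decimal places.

LSB = 9.5 V / 2^8 = 37.109 mV.
Code 0xB = 11 decimal.
V_out = 0 + 11 × 0.0371094 V = 0.408203 V.
= 408.203 mV.

408.203 mV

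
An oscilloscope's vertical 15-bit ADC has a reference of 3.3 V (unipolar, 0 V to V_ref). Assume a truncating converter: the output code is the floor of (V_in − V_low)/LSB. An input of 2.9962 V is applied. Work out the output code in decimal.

Full-scale span = 3.3 V; LSB = 3.3/2^15 = 100.71 µV.
Input sits at 29751.358 steps above V_low.
So the output code is 29751.

code 29751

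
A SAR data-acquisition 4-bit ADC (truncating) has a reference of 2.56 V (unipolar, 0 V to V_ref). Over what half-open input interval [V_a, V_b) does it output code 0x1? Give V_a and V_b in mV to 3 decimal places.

LSB = 2.56/2^4 = 160.000 mV.
Code 0x1 = 1 decimal.
V_a = V_low + 1·LSB = 0.16 V; V_b = V_low + 2·LSB = 0.32 V.

[160.000 mV, 320.000 mV)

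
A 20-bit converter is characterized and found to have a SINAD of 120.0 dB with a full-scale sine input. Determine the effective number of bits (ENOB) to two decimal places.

ENOB = (SINAD − 1.76) / 6.02 = (120.0 − 1.76)/6.02 = 19.641.

19.64 bits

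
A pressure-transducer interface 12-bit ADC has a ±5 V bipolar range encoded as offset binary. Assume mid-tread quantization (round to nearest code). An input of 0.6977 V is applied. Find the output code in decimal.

code 2334

Full-scale span = 10 V; LSB = 10/2^12 = 2.441 mV.
(0.6977 − (−5)) / 0.00244141 = 2333.778 LSBs.
Round → code 2334.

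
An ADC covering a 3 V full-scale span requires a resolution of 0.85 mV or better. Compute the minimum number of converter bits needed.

Number of steps required ≥ 3 V / 0.85 mV = 3529.41.
Need 2^N ≥ 3529.41; 2^11 = 2048, 2^12 = 4096.
Minimum N = 12.

12 bits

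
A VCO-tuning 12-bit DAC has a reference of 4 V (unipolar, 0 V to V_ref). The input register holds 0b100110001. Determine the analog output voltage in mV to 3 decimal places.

297.852 mV

LSB = 4 V / 2^12 = 0.977 mV.
Code 0b100110001 = 305 decimal.
V_out = 0 + 305 × 0.000976562 V = 0.297852 V.
= 297.852 mV.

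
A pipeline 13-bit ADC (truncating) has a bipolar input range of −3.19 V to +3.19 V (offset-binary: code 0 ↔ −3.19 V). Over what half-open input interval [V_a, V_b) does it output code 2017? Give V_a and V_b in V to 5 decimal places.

[-1.61914 V, -1.61836 V)

LSB = 6.38/2^13 = 0.779 mV.
V_a = V_low + 2017·LSB = -1.61914 V; V_b = V_low + 2018·LSB = -1.61836 V.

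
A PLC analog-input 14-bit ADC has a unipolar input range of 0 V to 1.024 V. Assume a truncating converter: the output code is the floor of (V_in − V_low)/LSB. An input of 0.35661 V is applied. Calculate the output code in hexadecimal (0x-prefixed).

code 0x1649 (decimal 5705)

With 16384 levels over 1.024 V, one step is 62.50 µV.
(0.35661 − 0) / 6.25e-05 = 5705.760 LSBs.
So the output code is 5705.
In hexadecimal (0x-prefixed): 0x1649.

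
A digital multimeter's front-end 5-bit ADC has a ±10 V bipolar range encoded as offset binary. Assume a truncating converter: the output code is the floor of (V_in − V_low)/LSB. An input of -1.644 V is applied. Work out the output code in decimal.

code 13

With 32 levels over 20 V, one step is 0.6250 V.
(-1.644 − (−10)) / 0.625 = 13.370 LSBs.
Floor → code 13.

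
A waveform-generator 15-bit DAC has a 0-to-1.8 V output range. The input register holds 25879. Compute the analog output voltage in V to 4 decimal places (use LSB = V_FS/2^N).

1.4216 V

LSB = 1.8 V / 2^15 = 54.93 µV.
V_out = 0 + 25879 × 5.49316e-05 V = 1.42158 V.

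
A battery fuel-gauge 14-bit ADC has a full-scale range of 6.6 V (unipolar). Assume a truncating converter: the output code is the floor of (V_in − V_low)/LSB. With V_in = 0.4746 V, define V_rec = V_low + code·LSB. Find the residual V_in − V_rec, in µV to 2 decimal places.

Step size: 6.6 V ÷ 2^14 = 402.83 µV.
(0.4746 − 0)/0.000402832 = 1178.1585; ⌊·⌋ gives code 1178.
V_rec = 0 + 1178·0.000402832 = 0.47453613 V.
Difference: 6.38672e-05 V → 63.87 µV.

63.87 µV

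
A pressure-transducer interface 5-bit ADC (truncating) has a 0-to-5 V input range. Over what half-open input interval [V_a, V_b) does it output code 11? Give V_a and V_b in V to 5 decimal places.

[1.71875 V, 1.87500 V)

LSB = 5/2^5 = 156.250 mV.
V_a = V_low + 11·LSB = 1.71875 V; V_b = V_low + 12·LSB = 1.875 V.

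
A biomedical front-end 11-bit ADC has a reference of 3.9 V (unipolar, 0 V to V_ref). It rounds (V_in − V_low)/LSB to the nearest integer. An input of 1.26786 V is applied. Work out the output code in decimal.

LSB = 3.9 V / 2048 = 1.904 mV.
(V_in − V_low)/LSB = (1.26786 − 0) / 0.0019043 = 665.789.
Round → code 666.

code 666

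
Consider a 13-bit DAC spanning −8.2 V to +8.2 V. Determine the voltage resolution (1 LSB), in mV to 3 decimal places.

2.002 mV

Full-scale span = 16.4 V.
LSB = 16.4 / 2^13 = 16.4 / 8192 = 0.00200195 V = 2.002 mV.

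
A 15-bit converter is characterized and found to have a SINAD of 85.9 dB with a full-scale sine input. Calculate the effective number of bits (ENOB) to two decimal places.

13.98 bits

ENOB = (SINAD − 1.76) / 6.02 = (85.9 − 1.76)/6.02 = 13.977.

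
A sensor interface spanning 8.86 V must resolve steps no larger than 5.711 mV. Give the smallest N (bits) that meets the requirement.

Number of steps required ≥ 8.86 V / 5.711 mV = 1551.39.
Need 2^N ≥ 1551.39; 2^10 = 1024, 2^11 = 2048.
Minimum N = 11.

11 bits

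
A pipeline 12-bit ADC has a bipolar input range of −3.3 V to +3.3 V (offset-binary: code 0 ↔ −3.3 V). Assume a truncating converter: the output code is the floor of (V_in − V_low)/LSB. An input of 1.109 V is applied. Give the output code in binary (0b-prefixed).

With 4096 levels over 6.6 V, one step is 1.611 mV.
(1.109 − (−3.3)) / 0.00161133 = 2736.252 LSBs.
So the output code is 2736.
In binary (0b-prefixed): 0b101010110000.

code 0b101010110000 (decimal 2736)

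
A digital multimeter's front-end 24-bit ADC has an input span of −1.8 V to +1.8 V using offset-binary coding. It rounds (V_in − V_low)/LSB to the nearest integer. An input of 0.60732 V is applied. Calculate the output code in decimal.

code 11218924

Full-scale span = 3.6 V; LSB = 3.6/2^24 = 0.21 µV.
(V_in − V_low)/LSB = (0.60732 − (−1.8)) / 2.14577e-07 = 11218924.339.
round(11218924.339) = 11218924.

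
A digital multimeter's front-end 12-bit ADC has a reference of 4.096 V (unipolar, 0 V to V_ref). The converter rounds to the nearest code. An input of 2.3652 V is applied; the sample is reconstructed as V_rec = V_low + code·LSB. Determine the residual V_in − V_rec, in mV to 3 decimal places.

0.200 mV

Step size: 4.096 V ÷ 2^12 = 1.000 mV.
(V_in − V_low)/LSB = (2.3652 − 0)/0.001 = 2365.2000 → code 2365 (round).
Code 2365 maps back to 0 + 2365×0.001 V = 2.365 V.
Error = 2.3652 − 2.365 = 0.0002 V = 0.200 mV.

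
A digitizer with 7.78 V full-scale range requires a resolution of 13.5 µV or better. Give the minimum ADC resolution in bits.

20 bits

Number of steps required ≥ 7.78 V / 13.5 µV = 576296.30.
Need 2^N ≥ 576296.30; 2^19 = 524288, 2^20 = 1048576.
Minimum N = 20.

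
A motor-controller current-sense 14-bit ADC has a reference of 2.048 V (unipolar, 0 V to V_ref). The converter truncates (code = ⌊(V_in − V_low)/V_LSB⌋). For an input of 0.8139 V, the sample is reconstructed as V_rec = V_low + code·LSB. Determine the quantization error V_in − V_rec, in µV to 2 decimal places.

25.00 µV

LSB = 2.048/2^14 = 125.00 µV.
Scaled input = 6511.2000 LSBs, so code = 6511.
V_rec = 0 + 6511·0.000125 = 0.813875 V.
Error = 0.8139 − 0.813875 = 2.5e-05 V = 25.00 µV.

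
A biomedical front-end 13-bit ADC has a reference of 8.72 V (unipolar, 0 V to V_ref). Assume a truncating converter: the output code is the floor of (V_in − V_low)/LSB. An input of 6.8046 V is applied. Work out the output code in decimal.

LSB = 8.72 V / 8192 = 1.064 mV.
(V_in − V_low)/LSB = (6.8046 − 0) / 0.00106445 = 6392.578.
So the output code is 6392.

code 6392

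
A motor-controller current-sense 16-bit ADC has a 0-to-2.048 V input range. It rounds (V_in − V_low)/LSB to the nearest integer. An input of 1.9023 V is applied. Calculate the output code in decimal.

code 60874

With 65536 levels over 2.048 V, one step is 31.25 µV.
(V_in − V_low)/LSB = (1.9023 − 0) / 3.125e-05 = 60873.600.
Round → code 60874.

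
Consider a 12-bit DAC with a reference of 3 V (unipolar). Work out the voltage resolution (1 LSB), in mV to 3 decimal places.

Full-scale span = 3 V.
LSB = 3 / 2^12 = 3 / 4096 = 0.000732422 V = 0.732 mV.

0.732 mV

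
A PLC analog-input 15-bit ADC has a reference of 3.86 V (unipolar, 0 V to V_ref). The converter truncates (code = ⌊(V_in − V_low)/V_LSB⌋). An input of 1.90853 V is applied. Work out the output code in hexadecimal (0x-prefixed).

code 0x3F49 (decimal 16201)

Full-scale span = 3.86 V; LSB = 3.86/2^15 = 117.80 µV.
(V_in − V_low)/LSB = (1.90853 − 0) / 0.000117798 = 16201.739.
⌊·⌋(16201.739) = 16201.
In hexadecimal (0x-prefixed): 0x3F49.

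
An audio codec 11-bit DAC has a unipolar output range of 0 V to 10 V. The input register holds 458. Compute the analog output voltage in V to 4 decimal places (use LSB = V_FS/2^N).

LSB = 10 V / 2^11 = 4.883 mV.
V_out = 0 + 458 × 0.00488281 V = 2.23633 V.

2.2363 V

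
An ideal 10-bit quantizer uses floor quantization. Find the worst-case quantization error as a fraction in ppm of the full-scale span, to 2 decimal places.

976.56 ppm

Truncating → worst-case error = 1 LSB = V_FS/2^10, so 1e+06/1024 = 976.562 ppm of full scale.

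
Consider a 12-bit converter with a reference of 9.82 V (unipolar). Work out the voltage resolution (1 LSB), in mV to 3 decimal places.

2.397 mV

Full-scale span = 9.82 V.
LSB = 9.82 / 2^12 = 9.82 / 4096 = 0.00239746 V = 2.397 mV.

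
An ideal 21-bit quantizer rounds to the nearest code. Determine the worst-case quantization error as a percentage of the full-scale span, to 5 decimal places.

Rounding → worst-case error = ½ LSB = V_FS/2^22, so 100/4194304 = 2.38419e-05 % of full scale.

0.00002 %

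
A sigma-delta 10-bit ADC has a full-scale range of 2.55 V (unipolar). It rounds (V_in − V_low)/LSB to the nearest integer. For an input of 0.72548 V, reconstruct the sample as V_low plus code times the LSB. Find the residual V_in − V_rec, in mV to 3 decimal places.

LSB = 2.55/2^10 = 2.490 mV.
(V_in − V_low)/LSB = (0.72548 − 0)/0.00249023 = 291.3300 → code 291 (round).
V_rec = 0 + 291·0.00249023 = 0.7246582 V.
Error = 0.72548 − 0.7246582 = 0.000821797 V = 0.822 mV.

0.822 mV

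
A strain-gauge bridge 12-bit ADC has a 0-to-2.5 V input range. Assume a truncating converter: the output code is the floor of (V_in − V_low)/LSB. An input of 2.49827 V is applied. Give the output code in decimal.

code 4093

Full-scale span = 2.5 V; LSB = 2.5/2^12 = 0.610 mV.
Input sits at 4093.166 steps above V_low.
⌊·⌋(4093.166) = 4093.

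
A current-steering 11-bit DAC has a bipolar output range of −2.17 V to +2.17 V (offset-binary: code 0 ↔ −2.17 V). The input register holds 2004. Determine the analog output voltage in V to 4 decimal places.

LSB = 4.34 V / 2^11 = 2.119 mV.
V_out = (−2.17) + 2004 × 0.00211914 V = 2.07676 V.

2.0768 V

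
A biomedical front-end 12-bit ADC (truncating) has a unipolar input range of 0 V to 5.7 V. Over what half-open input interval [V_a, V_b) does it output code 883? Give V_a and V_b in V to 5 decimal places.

LSB = 5.7/2^12 = 1.392 mV.
V_a = V_low + 883·LSB = 1.22878 V; V_b = V_low + 884·LSB = 1.23018 V.

[1.22878 V, 1.23018 V)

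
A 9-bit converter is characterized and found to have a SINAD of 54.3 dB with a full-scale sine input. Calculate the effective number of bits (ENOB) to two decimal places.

8.73 bits

ENOB = (SINAD − 1.76) / 6.02 = (54.3 − 1.76)/6.02 = 8.728.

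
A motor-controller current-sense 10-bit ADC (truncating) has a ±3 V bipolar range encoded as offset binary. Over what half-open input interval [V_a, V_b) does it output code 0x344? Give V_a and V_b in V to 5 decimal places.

[1.89844 V, 1.90430 V)

LSB = 6/2^10 = 5.859 mV.
Code 0x344 = 836 decimal.
V_a = V_low + 836·LSB = 1.89844 V; V_b = V_low + 837·LSB = 1.9043 V.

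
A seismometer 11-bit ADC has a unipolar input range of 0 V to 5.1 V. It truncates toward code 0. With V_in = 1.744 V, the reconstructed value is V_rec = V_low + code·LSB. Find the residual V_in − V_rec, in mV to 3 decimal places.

0.836 mV

LSB = 5.1/2^11 = 2.490 mV.
(1.744 − 0)/0.00249023 = 700.3357; ⌊·⌋ gives code 700.
V_rec = 0 + 700·0.00249023 = 1.7431641 V.
Error = 1.744 − 1.7431641 = 0.000835937 V = 0.836 mV.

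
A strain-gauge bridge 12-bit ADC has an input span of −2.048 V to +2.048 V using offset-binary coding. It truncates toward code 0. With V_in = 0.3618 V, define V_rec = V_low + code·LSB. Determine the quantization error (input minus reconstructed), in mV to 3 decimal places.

0.800 mV

Step size: 4.096 V ÷ 2^12 = 1.000 mV.
Scaled input = 2409.8000 LSBs, so code = 2409.
Reconstructed: 0.361 V.
Error = 0.3618 − 0.361 = 0.0008 V = 0.800 mV.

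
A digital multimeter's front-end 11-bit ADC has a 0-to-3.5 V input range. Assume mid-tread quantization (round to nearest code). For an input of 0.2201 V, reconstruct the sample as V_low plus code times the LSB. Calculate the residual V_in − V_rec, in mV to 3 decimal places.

LSB = 3.5/2^11 = 1.709 mV.
(V_in − V_low)/LSB = (0.2201 − 0)/0.00170898 = 128.7899 → code 129 (round).
Code 129 maps back to 0 + 129×0.00170898 V = 0.22045898 V.
V_in − V_rec = -0.000358984 V = -0.359 mV.

-0.359 mV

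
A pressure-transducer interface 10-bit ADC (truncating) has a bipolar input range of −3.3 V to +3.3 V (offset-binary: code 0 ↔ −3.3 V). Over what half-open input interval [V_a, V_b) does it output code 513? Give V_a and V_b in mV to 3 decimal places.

[6.445 mV, 12.891 mV)

LSB = 6.6/2^10 = 6.445 mV.
V_a = V_low + 513·LSB = 0.00644531 V; V_b = V_low + 514·LSB = 0.0128906 V.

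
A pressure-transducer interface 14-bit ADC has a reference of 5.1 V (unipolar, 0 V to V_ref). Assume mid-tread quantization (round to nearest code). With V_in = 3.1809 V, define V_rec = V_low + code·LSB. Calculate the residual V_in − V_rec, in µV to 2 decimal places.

Step size: 5.1 V ÷ 2^14 = 311.28 µV.
(3.1809 − 0)/0.000311279 = 10218.7972; round gives code 10219.
Reconstructed: 3.1809631 V.
Difference: -6.31348e-05 V → -63.13 µV.

-63.13 µV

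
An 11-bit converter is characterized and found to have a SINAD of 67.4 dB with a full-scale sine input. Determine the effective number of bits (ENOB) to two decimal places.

10.90 bits

ENOB = (SINAD − 1.76) / 6.02 = (67.4 − 1.76)/6.02 = 10.904.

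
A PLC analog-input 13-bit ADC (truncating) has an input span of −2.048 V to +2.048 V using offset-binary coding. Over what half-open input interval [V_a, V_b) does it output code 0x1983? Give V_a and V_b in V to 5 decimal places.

[1.21750 V, 1.21800 V)

LSB = 4.096/2^13 = 0.500 mV.
Code 0x1983 = 6531 decimal.
V_a = V_low + 6531·LSB = 1.2175 V; V_b = V_low + 6532·LSB = 1.218 V.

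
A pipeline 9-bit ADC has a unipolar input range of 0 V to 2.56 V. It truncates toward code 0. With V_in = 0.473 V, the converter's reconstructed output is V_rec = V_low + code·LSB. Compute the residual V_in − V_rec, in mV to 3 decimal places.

Step size: 2.56 V ÷ 2^9 = 5.000 mV.
(V_in − V_low)/LSB = (0.473 − 0)/0.005 = 94.6000 → code 94 (floor).
Reconstructed: 0.47 V.
Error = 0.473 − 0.47 = 0.003 V = 3.000 mV.

3.000 mV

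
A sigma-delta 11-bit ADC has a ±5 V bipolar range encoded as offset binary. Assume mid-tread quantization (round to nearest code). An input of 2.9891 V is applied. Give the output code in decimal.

LSB = 10 V / 2048 = 4.883 mV.
(V_in − V_low)/LSB = (2.9891 − (−5)) / 0.00488281 = 1636.168.
So the output code is 1636.

code 1636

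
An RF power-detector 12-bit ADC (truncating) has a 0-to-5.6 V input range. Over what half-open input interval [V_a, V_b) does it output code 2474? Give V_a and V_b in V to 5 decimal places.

LSB = 5.6/2^12 = 1.367 mV.
V_a = V_low + 2474·LSB = 3.38242 V; V_b = V_low + 2475·LSB = 3.38379 V.

[3.38242 V, 3.38379 V)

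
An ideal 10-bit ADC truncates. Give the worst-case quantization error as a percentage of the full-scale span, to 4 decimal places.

Truncating → worst-case error = 1 LSB = V_FS/2^10, so 100/1024 = 0.0976562 % of full scale.

0.0977 %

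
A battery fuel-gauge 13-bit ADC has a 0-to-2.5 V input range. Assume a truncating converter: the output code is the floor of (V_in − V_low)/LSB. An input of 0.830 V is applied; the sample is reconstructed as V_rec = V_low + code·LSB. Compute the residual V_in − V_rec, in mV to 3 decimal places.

0.227 mV

LSB = 2.5/2^13 = 305.18 µV.
(0.830 − 0)/0.000305176 = 2719.7440; ⌊·⌋ gives code 2719.
Code 2719 maps back to 0 + 2719×0.000305176 V = 0.82977295 V.
Difference: 0.000227051 V → 0.227 mV.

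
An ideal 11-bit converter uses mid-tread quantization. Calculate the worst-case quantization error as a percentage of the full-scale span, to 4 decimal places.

0.0244 %

Rounding → worst-case error = ½ LSB = V_FS/2^12, so 100/4096 = 0.0244141 % of full scale.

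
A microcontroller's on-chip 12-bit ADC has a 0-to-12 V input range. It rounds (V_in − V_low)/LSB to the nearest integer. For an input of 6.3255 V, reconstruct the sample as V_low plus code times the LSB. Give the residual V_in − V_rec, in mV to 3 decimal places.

0.305 mV

One LSB is 12 V / 4096 = 2.930 mV.
(V_in − V_low)/LSB = (6.3255 − 0)/0.00292969 = 2159.1040 → code 2159 (round).
V_rec = 0 + 2159·0.00292969 = 6.3251953 V.
Error = 6.3255 − 6.3251953 = 0.000304687 V = 0.305 mV.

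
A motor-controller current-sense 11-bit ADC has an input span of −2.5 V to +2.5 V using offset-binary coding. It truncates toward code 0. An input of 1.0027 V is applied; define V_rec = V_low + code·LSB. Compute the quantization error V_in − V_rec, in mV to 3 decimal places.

One LSB is 5 V / 2048 = 2.441 mV.
(V_in − V_low)/LSB = (1.0027 − (−2.5))/0.00244141 = 1434.7059 → code 1434 (floor).
Code 1434 maps back to (−2.5) + 1434×0.00244141 V = 1.0009766 V.
V_in − V_rec = 0.00172344 V = 1.723 mV.

1.723 mV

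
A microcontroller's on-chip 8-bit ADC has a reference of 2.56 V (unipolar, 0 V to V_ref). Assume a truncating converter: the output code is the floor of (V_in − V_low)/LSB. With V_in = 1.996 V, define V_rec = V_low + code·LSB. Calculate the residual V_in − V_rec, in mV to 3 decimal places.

6.000 mV

LSB = 2.56/2^8 = 10.000 mV.
(1.996 − 0)/0.01 = 199.6000; ⌊·⌋ gives code 199.
Code 199 maps back to 0 + 199×0.01 V = 1.99 V.
Difference: 0.006 V → 6.000 mV.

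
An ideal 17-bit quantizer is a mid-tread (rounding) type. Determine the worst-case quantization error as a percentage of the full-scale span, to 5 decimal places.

0.00038 %

Rounding → worst-case error = ½ LSB = V_FS/2^18, so 100/262144 = 0.00038147 % of full scale.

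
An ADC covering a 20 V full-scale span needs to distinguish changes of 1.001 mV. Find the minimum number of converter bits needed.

Number of steps required ≥ 20 V / 1.001 mV = 19980.02.
Need 2^N ≥ 19980.02; 2^14 = 16384, 2^15 = 32768.
Minimum N = 15.

15 bits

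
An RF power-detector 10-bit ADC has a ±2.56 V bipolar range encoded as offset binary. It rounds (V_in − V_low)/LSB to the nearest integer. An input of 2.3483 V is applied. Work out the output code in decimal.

code 982

Full-scale span = 5.12 V; LSB = 5.12/2^10 = 5.000 mV.
Input sits at 981.660 steps above V_low.
Round → code 982.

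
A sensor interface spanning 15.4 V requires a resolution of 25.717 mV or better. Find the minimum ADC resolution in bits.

10 bits

Number of steps required ≥ 15.4 V / 25.717 mV = 598.83.
Need 2^N ≥ 598.83; 2^9 = 512, 2^10 = 1024.
Minimum N = 10.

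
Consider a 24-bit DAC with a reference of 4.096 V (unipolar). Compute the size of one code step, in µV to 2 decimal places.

0.24 µV

Full-scale span = 4.096 V.
LSB = 4.096 / 2^24 = 4.096 / 16777216 = 2.44141e-07 V = 0.24 µV.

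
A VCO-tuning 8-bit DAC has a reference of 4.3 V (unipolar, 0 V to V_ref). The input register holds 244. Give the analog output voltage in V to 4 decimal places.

LSB = 4.3 V / 2^8 = 16.797 mV.
V_out = 0 + 244 × 0.0167969 V = 4.09844 V.

4.0984 V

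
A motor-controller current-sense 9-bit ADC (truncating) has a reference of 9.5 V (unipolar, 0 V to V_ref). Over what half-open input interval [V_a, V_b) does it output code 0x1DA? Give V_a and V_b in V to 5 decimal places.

LSB = 9.5/2^9 = 18.555 mV.
Code 0x1DA = 474 decimal.
V_a = V_low + 474·LSB = 8.79492 V; V_b = V_low + 475·LSB = 8.81348 V.

[8.79492 V, 8.81348 V)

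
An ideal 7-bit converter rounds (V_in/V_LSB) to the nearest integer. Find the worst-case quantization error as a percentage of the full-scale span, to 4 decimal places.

0.3906 %

Rounding → worst-case error = ½ LSB = V_FS/2^8, so 100/256 = 0.390625 % of full scale.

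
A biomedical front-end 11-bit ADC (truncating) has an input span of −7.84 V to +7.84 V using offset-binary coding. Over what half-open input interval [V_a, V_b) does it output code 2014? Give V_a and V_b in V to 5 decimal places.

LSB = 15.68/2^11 = 7.656 mV.
V_a = V_low + 2014·LSB = 7.57969 V; V_b = V_low + 2015·LSB = 7.58734 V.

[7.57969 V, 7.58734 V)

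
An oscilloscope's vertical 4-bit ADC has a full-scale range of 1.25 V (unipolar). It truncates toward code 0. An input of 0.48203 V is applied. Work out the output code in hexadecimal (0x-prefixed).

code 0x6 (decimal 6)

LSB = 1.25 V / 16 = 78.125 mV.
(0.48203 − 0) / 0.078125 = 6.170 LSBs.
⌊·⌋(6.170) = 6.
In hexadecimal (0x-prefixed): 0x6.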